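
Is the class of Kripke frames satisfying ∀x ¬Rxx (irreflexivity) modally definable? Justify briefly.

No — not modally definable

Any modally definable frame class is closed under surjective bounded morphisms.
The 5-cycle (worlds 0,1,2,3,4 with 0→1→2→3→4→0) is irreflexive, and the map sending every world to a single reflexive point • is a surjective bounded morphism (forth: every edge maps to (•,•); back: every world has a successor). So any modal formula valid on the 5-cycle is also valid on the reflexive point, which is not irreflexive.
So no modal formula (or set of formulas) defines exactly the irreflexive frames.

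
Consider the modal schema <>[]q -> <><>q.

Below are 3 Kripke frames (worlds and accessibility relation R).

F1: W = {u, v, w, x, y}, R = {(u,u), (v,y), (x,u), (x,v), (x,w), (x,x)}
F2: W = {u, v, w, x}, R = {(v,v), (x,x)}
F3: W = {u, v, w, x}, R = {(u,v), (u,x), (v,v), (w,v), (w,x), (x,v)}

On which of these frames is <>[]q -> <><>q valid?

Frame correspondent (Sahlqvist): forall x forall y (xRy -> exists w (yRw & x R^2 w)) — i.e. a generalized confluence (Geach) condition.
F1: fails — vRy but no t with yRt and vR²t.
F2: condition met.
F3: condition met.

F2, F3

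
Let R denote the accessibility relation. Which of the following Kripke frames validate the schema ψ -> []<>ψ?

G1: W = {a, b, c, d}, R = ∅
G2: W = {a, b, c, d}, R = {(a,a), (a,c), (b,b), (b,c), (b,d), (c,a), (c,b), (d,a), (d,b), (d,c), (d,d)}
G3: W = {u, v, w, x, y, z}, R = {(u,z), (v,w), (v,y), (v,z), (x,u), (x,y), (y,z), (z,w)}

This is the axiom for symmetry; its first-order frame correspondent is forall x forall y (Rxy -> Ryx).
G1: ✓.
G2: fails — Rdc but not Rcd.
G3: fails — Ruz but not Rzu.

G1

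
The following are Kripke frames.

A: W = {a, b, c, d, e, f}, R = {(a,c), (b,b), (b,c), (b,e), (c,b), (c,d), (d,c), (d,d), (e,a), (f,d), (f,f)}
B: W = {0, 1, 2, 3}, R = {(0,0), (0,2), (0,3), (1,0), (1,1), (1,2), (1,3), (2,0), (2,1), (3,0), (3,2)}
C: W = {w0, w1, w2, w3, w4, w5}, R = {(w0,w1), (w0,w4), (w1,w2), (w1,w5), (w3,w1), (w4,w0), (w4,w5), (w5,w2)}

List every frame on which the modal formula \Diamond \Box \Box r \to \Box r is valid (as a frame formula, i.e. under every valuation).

Frame correspondent (Sahlqvist): \forall x \forall y \forall z ((xRy \wedge xRz) \to \exists w (y R^2 w \wedge z = w)) — i.e. a generalized confluence (Geach) condition.
A: fails — bRe, bRb but no w with eR²w and b=w.
B: ✓.
C: fails — w0Rw1, w0Rw1 but no w with w1R²w and w1=w.

B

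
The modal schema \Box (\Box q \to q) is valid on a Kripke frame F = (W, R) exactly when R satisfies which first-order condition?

shift-reflexivity

Suppose □(□q→q) is valid. Take Rxy and set V(q)={w : Ryw}. Then at y, □q holds; since □(□q→q) at x, □q→q at y, so q at y, i.e. Ryy.
Conversely, any frame satisfying \forall x \forall y (Rxy \to Ryy) validates the schema.
Frame condition: \forall x \forall y (Rxy \to Ryy).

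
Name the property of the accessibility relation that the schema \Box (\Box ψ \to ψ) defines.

Suppose □(□ψ→ψ) is valid. Take Rxy and set V(ψ)={w : Ryw}. Then at y, □ψ holds; since □(□ψ→ψ) at x, □ψ→ψ at y, so ψ at y, i.e. Ryy.
Conversely, on a frame with shift-reflexivity the schema holds at every world under every valuation.
Frame condition: \forall x \forall y (Rxy \to Ryy).

Shift-reflexivity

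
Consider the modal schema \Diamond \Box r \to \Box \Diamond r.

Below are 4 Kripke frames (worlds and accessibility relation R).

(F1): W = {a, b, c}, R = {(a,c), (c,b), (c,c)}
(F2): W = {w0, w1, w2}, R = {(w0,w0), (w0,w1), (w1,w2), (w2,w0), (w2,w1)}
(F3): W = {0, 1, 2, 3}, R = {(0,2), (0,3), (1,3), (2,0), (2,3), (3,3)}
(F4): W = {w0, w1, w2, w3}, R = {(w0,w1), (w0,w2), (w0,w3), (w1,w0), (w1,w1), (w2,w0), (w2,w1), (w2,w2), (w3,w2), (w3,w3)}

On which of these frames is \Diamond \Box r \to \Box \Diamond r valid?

(F3)

The schema corresponds to convergence: \forall x \forall y \forall z (Rxy \wedge Rxz \to \exists w (Ryw \wedge Rzw)).
(F1): fails — Rcc and Rcb but c and b have no common successor.
(F2): fails — Rw0w1 and Rw0w0 but w1 and w0 have no common successor.
(F3): holds.
(F4): fails — Rw0w1 and Rw0w3 but w1 and w3 have no common successor.
Valid on: (F3).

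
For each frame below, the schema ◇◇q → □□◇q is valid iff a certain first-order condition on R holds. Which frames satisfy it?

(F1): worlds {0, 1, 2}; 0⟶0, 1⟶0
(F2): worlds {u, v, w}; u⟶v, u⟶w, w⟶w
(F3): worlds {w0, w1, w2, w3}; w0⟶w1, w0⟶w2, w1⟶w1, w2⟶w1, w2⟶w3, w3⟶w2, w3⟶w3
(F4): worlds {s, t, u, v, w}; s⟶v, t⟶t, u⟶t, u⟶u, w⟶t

(F1), (F2)

The schema corresponds to a generalized confluence (Geach) condition: ∀x ∀y ∀z ((xR²y ∧ xR²z) → ∃w (y = w ∧ zRw)).
(F1): condition met.
(F2): condition met.
(F3): fails — w0R²w1, w0R²w3 but no w with w1=w and w3Rw.
(F4): fails — uR²u, uR²t but no w* with u=w* and tRw*.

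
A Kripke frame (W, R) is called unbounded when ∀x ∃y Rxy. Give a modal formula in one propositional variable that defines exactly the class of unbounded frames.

□q → ◇q

A defining formula is □q → ◇q (the D axiom).
Suppose □q→◇q is valid. At any x set V(q)=W. Then □q at x, so ◇q at x, so x has a successor.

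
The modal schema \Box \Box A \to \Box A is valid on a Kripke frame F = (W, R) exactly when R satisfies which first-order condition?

Suppose □□A→□A is valid. Take Rxy and set V(A)={w : xR²w}. Then □□A at x, so □A at x, so A at y, i.e. ∃z(Rxz∧Rzy).

density: \forall x \forall y (Rxy \to \exists z (Rxz \wedge Rzy))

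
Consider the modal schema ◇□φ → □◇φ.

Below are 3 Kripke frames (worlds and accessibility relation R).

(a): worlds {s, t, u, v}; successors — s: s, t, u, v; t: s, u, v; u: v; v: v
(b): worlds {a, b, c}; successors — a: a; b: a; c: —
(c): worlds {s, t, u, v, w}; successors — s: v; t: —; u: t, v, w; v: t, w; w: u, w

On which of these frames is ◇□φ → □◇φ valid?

(a), (b)

The schema corresponds to convergence: ∀x ∀y ∀z (Rxy ∧ Rxz → ∃w (Ryw ∧ Rzw)).
(a): ✓.
(b): ✓.
(c): fails — Ruv and Rut but v and t have no common successor.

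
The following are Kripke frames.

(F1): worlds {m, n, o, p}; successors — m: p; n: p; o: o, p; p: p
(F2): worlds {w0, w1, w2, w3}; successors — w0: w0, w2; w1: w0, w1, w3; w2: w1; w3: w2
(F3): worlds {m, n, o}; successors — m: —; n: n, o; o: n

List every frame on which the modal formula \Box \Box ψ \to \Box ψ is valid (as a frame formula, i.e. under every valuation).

(F1), (F3)

The schema corresponds to density: \forall x \forall y (Rxy \to \exists z (Rxz \wedge Rzy)).
(F1): holds.
(F2): fails — Rw3w2 but no z with Rw3z and Rzw2.
(F3): holds.
Valid on: (F1), (F3).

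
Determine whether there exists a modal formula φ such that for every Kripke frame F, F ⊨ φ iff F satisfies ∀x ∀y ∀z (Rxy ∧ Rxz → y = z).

This is a Sahlqvist condition; the CD axiom ◇r → □r defines it.

Yes, by ◇r → □r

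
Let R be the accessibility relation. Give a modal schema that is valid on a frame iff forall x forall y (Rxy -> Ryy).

□(□ψ → ψ)

A defining formula is □(□ψ → ψ) (the T□ axiom).
Suppose □(□ψ→ψ) is valid. Take Rxy and set V(ψ)={w : Ryw}. Then at y, □ψ holds; since □(□ψ→ψ) at x, □ψ→ψ at y, so ψ at y, i.e. Ryy.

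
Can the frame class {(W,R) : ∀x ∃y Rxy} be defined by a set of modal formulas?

Yes, by □q → ◇q

The condition is seriality. A defining modal formula is □q → ◇q.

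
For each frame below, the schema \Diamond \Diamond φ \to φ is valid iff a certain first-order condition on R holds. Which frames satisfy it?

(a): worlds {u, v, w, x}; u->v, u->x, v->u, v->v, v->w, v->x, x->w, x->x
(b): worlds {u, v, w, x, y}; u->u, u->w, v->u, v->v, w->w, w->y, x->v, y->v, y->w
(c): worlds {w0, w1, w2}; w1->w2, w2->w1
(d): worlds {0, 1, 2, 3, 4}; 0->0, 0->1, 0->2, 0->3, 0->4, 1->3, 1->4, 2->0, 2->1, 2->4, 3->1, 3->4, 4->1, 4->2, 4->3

This is the axiom for a generalized confluence (Geach) condition; its first-order frame correspondent is \forall x \forall y (x R^2 y \to \exists w (y = w \wedge x = w)).
(a): fails — uR²v but v ≠ u.
(b): fails — uR²w but w ≠ u.
(c): ✓.
(d): fails — 0R²1 but 1 ≠ 0.

(c)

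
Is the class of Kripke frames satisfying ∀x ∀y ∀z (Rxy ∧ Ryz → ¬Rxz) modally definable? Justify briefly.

Modal frame validity is preserved under surjective bounded morphisms.
The 5-cycle (worlds 0,1,2,3,4 with 0→1→2→3→4→0) is intransitive. Mapping every world to a single reflexive point • is a surjective bounded morphism; the reflexive point is not intransitive (R••∧R•• but R••).
So no modal formula (or set of formulas) defines exactly the intransitive frames.

Not definable by any modal formula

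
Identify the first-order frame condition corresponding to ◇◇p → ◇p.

transitivity: ∀x ∀y ∀z (Rxy ∧ Ryz → Rxz)

Equivalently (dual form): □p → □□p.
Suppose □p→□□p is valid. Take Rxy, Ryz and set V(p)={w : Rxw}. Then □p at x, so □□p at x, so □p at y, so p at z, i.e. Rxz.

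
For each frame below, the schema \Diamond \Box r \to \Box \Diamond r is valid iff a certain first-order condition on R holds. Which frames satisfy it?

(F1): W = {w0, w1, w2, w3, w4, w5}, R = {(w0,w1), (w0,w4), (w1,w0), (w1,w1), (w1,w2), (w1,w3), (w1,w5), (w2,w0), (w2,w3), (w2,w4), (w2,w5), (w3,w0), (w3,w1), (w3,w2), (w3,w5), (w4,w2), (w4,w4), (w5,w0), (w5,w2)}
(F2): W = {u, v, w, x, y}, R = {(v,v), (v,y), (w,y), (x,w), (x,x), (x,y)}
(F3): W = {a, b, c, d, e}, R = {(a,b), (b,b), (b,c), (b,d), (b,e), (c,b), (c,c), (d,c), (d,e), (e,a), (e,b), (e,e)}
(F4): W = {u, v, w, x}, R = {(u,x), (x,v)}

Frame correspondent (Sahlqvist): \forall x \forall y \forall z (Rxy \wedge Rxz \to \exists w (Ryw \wedge Rzw)) — i.e. convergence.
(F1): fails — Rw1w5 and Rw1w0 but w5 and w0 have no common successor.
(F2): fails — Rvv and Rvy but v and y have no common successor.
(F3): ✓.
(F4): fails — Rxv and Rxv but v and v have no common successor.

(F3)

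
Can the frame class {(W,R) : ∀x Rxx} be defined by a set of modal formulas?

Yes: it is reflexivity, defined by the T schema □p → p.
Suppose □p→p is valid. At any x set V(p)={w : Rxw}. Then □p holds at x, so p holds at x, i.e. Rxx.

Definable; □p → p defines it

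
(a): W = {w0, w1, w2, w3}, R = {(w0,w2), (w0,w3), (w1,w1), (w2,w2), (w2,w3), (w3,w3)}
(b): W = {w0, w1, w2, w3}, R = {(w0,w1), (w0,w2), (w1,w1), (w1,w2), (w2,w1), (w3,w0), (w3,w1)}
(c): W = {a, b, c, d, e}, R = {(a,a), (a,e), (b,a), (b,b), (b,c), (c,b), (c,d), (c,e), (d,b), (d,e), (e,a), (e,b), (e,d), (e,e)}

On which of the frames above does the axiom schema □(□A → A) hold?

(a)

This is the axiom for shift-reflexivity; its first-order frame correspondent is ∀x ∀y (Rxy → Ryy).
(a): ✓.
(b): fails — Rw1w2 but not Rw2w2.
(c): fails — Rbc but not Rcc.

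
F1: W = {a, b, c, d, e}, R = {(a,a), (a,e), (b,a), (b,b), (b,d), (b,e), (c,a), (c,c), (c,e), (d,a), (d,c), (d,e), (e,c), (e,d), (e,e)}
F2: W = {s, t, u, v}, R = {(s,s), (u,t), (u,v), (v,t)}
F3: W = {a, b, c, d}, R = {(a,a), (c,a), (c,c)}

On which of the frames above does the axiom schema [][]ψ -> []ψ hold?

F1, F3

This is the axiom for density; its first-order frame correspondent is forall x forall y (Rxy -> exists z (Rxz & Rzy)).
F1: satisfies the condition.
F2: fails — Rvt but no z with Rvz and Rzt.
F3: satisfies the condition.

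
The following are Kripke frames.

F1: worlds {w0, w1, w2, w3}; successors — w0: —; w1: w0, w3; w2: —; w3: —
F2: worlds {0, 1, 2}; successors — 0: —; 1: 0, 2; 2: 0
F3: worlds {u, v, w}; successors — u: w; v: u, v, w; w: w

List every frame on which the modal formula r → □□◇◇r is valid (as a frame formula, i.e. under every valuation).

The schema corresponds to a generalized confluence (Geach) condition: ∀x ∀z (xR²z → ∃w (x = w ∧ zR²w)).
F1: condition met.
F2: fails — 1R²0 but no w with 1=w and 0R²w.
F3: fails — uR²w but no t with u=t and wR²t.

F1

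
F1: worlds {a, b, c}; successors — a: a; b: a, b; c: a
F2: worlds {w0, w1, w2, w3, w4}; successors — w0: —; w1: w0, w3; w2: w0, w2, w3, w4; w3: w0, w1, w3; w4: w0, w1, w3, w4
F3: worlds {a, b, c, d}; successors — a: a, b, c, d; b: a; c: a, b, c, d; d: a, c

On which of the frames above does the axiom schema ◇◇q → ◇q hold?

F1

The schema corresponds to transitivity: ∀x ∀y ∀z (Rxy ∧ Ryz → Rxz).
F1: holds.
F2: fails — Rw2w4 and Rw4w1 but not Rw2w1.
F3: fails — Rdc and Rcd but not Rdd.
Valid on: F1.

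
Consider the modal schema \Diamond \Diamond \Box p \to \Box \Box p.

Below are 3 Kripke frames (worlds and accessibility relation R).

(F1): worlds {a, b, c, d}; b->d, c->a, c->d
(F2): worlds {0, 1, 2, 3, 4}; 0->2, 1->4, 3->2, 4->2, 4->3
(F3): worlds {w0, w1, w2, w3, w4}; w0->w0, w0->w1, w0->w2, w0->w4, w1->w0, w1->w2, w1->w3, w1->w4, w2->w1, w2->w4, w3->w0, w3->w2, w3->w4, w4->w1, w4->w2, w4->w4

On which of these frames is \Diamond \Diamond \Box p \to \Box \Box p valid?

This is the axiom for a generalized confluence (Geach) condition; its first-order frame correspondent is \forall x \forall y \forall z ((x R^2 y \wedge x R^2 z) \to \exists w (yRw \wedge z = w)).
(F1): holds.
(F2): fails — 1R²2, 1R²2 but no w with 2Rw and 2=w.
(F3): fails — w0R²w0, w0R²w3 but no w with w0Rw and w3=w.

(F1)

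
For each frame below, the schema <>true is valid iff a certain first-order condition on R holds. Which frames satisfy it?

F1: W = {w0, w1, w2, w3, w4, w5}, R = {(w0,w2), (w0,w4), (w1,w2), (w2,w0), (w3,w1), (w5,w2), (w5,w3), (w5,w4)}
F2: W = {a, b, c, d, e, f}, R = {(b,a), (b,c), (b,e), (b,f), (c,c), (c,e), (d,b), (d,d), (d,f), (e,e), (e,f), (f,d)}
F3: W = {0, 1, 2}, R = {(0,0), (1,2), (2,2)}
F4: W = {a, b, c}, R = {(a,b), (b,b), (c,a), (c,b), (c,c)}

F3, F4

This is the axiom for seriality; its first-order frame correspondent is forall x exists y Rxy.
F1: fails — world w4 has no successor.
F2: fails — world a has no successor.
F3: satisfies the condition.
F4: satisfies the condition.
Valid on: F3, F4.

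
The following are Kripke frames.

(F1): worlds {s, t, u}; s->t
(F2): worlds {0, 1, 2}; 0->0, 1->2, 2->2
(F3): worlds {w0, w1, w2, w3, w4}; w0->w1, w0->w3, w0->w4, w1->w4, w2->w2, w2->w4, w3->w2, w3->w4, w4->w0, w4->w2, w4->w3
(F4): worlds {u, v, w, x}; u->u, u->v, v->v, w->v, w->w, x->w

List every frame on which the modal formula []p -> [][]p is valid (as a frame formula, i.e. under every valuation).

(F1), (F2)

The schema corresponds to transitivity: forall x forall y forall z (Rxy & Ryz -> Rxz).
(F1): condition met.
(F2): condition met.
(F3): fails — Rw0w4 and Rw4w2 but not Rw0w2.
(F4): fails — Rxw and Rwv but not Rxv.
Valid on: (F1), (F2).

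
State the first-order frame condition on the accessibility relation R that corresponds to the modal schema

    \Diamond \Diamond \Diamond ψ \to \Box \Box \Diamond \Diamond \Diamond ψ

\forall x \forall y \forall z ((x R^3 y \wedge x R^2 z) \to \exists w (y = w \wedge z R^3 w))

This is a Sahlqvist (Geach-type) schema ◇^3□^0ψ → □^2◇^3ψ.
Minimal-valuation argument: fix x; take any y with xR^3y and any z with xR^2z. Set V(ψ) to the set of worlds R-reachable from y in exactly 0 steps. Then □^0ψ holds at y, so the antecedent holds at x; validity forces ◇^3ψ at z, giving a w with zR^3w and yR^0w.
First-order correspondent: \forall x \forall y \forall z ((x R^3 y \wedge x R^2 z) \to \exists w (y = w \wedge z R^3 w)).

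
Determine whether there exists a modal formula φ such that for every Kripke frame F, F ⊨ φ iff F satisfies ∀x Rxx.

The condition is reflexivity. A defining modal formula is □p → p.

Yes, by □p → p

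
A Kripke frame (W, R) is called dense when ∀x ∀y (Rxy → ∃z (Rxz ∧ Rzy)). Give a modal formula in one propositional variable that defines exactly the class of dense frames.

This is density; the standard corresponding axiom is C4: □□r → □r.
Suppose □□r→□r is valid. Take Rxy and set V(r)={w : xR²w}. Then □□r at x, so □r at x, so r at y, i.e. ∃z(Rxz∧Rzy).

□□r → □r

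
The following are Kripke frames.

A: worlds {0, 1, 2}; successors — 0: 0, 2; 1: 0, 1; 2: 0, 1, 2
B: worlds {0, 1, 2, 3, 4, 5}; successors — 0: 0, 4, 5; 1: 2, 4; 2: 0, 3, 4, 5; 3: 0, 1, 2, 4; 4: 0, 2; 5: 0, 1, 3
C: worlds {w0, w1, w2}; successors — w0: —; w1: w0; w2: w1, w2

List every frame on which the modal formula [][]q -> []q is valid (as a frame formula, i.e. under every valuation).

A

The schema corresponds to density: forall x forall y (Rxy -> exists z (Rxz & Rzy)).
A: condition met.
B: fails — R31 but no z with R3z and Rz1.
C: fails — Rw1w0 but no z with Rw1z and Rzw0.
Valid on: A.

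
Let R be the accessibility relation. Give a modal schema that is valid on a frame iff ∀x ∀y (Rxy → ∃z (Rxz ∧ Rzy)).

□□s → □s

A defining formula is □□s → □s (the C4 axiom).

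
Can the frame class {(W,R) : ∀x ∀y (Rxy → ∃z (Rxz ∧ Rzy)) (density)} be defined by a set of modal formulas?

Yes, by □□p → □p

This is a Sahlqvist condition; the C4 axiom □□p → □p defines it.
Suppose □□p→□p is valid. Take Rxy and set V(p)={w : xR²w}. Then □□p at x, so □p at x, so p at y, i.e. ∃z(Rxz∧Rzy).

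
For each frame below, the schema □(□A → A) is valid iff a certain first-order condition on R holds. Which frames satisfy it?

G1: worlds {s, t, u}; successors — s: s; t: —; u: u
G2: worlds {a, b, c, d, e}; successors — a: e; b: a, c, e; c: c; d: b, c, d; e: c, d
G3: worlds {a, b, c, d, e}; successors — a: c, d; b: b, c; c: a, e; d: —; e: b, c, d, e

Frame correspondent (Sahlqvist): ∀x ∀y (Rxy → Ryy) — i.e. shift-reflexivity.
G1: ✓.
G2: fails — Rae but not Ree.
G3: fails — Rbc but not Rcc.

G1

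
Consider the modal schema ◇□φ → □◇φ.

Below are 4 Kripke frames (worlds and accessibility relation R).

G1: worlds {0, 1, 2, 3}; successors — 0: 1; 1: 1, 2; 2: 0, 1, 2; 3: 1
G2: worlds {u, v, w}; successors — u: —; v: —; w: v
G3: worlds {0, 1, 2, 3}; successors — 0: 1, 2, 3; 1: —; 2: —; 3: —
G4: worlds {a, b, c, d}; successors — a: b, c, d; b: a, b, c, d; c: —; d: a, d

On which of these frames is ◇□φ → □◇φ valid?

G1

This is the axiom for convergence; its first-order frame correspondent is ∀x ∀y ∀z (Rxy ∧ Rxz → ∃w (Ryw ∧ Rzw)).
G1: condition met.
G2: fails — Rwv and Rwv but v and v have no common successor.
G3: fails — R01 and R01 but 1 and 1 have no common successor.
G4: fails — Rab and Rac but b and c have no common successor.
Valid on: G1.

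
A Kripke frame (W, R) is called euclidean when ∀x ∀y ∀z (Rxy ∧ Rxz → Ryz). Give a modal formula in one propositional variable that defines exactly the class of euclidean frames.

A defining formula is ◇p → □◇p (the 5 axiom).

◇p → □◇p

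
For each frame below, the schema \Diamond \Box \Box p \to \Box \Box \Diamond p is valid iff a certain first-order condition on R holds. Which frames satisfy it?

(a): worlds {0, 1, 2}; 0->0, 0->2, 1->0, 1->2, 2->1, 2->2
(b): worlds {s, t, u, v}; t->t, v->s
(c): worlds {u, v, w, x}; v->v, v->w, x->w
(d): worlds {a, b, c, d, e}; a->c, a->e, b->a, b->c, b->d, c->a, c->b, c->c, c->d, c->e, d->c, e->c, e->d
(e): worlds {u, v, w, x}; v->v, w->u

The schema corresponds to a generalized confluence (Geach) condition: \forall x \forall y \forall z ((xRy \wedge x R^2 z) \to \exists w (y R^2 w \wedge zRw)).
(a): ✓.
(b): ✓.
(c): fails — vRv, vR²w but no t with vR²t and wRt.
(d): ✓.
(e): ✓.
Valid on: (a), (b), (d), (e).

(a), (b), (d), (e)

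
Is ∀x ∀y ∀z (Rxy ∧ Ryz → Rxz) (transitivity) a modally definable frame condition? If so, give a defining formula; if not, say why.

The condition is transitivity. A defining modal formula is □p → □□p.
Suppose □p→□□p is valid. Take Rxy, Ryz and set V(p)={w : Rxw}. Then □p at x, so □□p at x, so □p at y, so p at z, i.e. Rxz.

Yes — defined by □p → □□p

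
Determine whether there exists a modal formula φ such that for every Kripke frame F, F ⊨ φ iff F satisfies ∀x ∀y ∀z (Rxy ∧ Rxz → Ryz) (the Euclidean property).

Yes — defined by ◇r → □◇r

This is a Sahlqvist condition; the 5 axiom ◇r → □◇r defines it.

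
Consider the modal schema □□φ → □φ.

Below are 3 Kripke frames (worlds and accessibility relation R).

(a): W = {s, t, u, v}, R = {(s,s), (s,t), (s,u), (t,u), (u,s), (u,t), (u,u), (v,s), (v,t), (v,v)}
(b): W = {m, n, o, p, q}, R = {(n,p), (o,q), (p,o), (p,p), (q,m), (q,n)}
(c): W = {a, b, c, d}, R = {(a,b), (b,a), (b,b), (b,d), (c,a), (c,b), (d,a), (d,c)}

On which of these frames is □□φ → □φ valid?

(a)

This is the axiom for density; its first-order frame correspondent is ∀x ∀y (Rxy → ∃z (Rxz ∧ Rzy)).
(a): ✓.
(b): fails — Roq but no z with Roz and Rzq.
(c): fails — Rdc but no z with Rdz and Rzc.
Valid on: (a).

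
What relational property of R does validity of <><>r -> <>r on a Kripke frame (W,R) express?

Transitivity

Replacing r by ¬r and contraposing gives the equivalent schema □r → □□r.
Suppose □r→□□r is valid. Take Rxy, Ryz and set V(r)={w : Rxw}. Then □r at x, so □□r at x, so □r at y, so r at z, i.e. Rxz.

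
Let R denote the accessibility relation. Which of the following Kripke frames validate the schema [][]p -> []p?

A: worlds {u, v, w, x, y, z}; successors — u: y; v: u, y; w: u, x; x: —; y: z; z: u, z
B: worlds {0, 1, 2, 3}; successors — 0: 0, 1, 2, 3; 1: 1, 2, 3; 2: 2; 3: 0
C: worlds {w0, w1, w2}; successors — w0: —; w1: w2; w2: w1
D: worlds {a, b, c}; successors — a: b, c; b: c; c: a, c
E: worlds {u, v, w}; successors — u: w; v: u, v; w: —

B

Frame correspondent (Sahlqvist): forall x forall y (Rxy -> exists z (Rxz & Rzy)) — i.e. density.
A: fails — Rwu but no t with Rwt and Rtu.
B: satisfies the condition.
C: fails — Rw1w2 but no z with Rw1z and Rzw2.
D: fails — Rab but no z with Raz and Rzb.
E: fails — Ruw but no z with Ruz and Rzw.
Valid on: B.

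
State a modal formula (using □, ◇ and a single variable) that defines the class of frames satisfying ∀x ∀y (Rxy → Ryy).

The condition is shift-reflexivity. The T□ schema □(□p → p) defines it.
Suppose □(□p→p) is valid. Take Rxy and set V(p)={w : Ryw}. Then at y, □p holds; since □(□p→p) at x, □p→p at y, so p at y, i.e. Ryy.

□(□p → p)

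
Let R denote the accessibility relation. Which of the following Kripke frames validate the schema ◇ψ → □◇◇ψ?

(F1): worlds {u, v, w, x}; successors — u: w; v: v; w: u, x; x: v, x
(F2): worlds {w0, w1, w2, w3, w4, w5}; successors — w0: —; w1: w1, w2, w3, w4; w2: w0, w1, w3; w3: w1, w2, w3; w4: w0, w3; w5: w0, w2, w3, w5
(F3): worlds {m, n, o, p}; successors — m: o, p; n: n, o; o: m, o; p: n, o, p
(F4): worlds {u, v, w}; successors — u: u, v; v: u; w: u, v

(F4)

This is the axiom for a generalized confluence (Geach) condition; its first-order frame correspondent is ∀x ∀y ∀z ((xRy ∧ xRz) → ∃w (y = w ∧ zR²w)).
(F1): fails — wRu, wRx but no t with u=t and xR²t.
(F2): fails — w1Rw4, w1Rw4 but no w with w4=w and w4R²w.
(F3): fails — nRn, nRo but no w with n=w and oR²w.
(F4): condition met.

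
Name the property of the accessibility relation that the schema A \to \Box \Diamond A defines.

Symmetry

This is the B axiom.
It corresponds to symmetry: \forall x \forall y (Rxy \to Ryx).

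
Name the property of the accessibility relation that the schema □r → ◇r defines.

Seriality

Suppose □r→◇r is valid. At any x set V(r)=W. Then □r at x, so ◇r at x, so x has a successor.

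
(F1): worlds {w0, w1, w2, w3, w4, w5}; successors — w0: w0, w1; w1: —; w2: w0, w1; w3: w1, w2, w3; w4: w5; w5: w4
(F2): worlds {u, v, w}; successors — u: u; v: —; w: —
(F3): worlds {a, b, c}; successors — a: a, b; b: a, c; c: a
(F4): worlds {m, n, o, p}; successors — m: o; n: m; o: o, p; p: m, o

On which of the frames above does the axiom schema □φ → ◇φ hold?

(F3), (F4)

The schema corresponds to seriality: ∀x ∃y Rxy.
(F1): fails — world w1 has no successor.
(F2): fails — world v has no successor.
(F3): holds.
(F4): holds.
Valid on: (F3), (F4).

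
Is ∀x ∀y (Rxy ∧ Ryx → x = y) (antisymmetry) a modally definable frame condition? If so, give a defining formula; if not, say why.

Not definable by any modal formula

Modal frame validity is preserved under surjective bounded morphisms.
The 4-cycle (worlds 0,1,2,3 with 0→1→2→3→0) is antisymmetric. Sending even-indexed worlds to s and odd-indexed worlds to t is a surjective bounded morphism onto the two-world frame with s↔t, which is not antisymmetric.
Hence antisymmetry is not modally definable.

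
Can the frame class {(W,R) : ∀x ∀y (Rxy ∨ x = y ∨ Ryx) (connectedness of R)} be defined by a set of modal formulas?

No — not modally definable

Any modally definable frame class is closed under disjoint unions.
Take 4 disjoint single-world reflexive frames: each is trivially connected, but their disjoint union has 4 worlds with no edge between distinct components, so it is not connected.
So the class is not modally definable.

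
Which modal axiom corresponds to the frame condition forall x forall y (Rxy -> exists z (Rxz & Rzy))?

□□ψ → □ψ

This is density; the standard corresponding axiom is C4: □□ψ → □ψ.
Suppose □□ψ→□ψ is valid. Take Rxy and set V(ψ)={w : xR²w}. Then □□ψ at x, so □ψ at x, so ψ at y, i.e. ∃z(Rxz∧Rzy).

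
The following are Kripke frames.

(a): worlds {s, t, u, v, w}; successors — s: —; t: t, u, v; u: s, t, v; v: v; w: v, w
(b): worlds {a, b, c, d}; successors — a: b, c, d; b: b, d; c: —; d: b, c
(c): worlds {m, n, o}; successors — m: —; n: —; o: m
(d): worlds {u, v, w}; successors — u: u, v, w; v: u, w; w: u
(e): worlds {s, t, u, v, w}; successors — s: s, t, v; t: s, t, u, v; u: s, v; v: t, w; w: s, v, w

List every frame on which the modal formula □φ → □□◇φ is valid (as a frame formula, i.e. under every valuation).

(c), (d)

The schema corresponds to a generalized confluence (Geach) condition: ∀x ∀z (xR²z → ∃w (xRw ∧ zRw)).
(a): fails — tR²s but no w* with tRw* and sRw*.
(b): fails — aR²c but no w with aRw and cRw.
(c): ✓.
(d): ✓.
(e): fails — uR²v but no w* with uRw* and vRw*.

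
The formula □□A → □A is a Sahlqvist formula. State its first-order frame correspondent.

Density

This schema is the C4 axiom.
It corresponds to density: ∀x ∀y (Rxy → ∃z (Rxz ∧ Rzy)).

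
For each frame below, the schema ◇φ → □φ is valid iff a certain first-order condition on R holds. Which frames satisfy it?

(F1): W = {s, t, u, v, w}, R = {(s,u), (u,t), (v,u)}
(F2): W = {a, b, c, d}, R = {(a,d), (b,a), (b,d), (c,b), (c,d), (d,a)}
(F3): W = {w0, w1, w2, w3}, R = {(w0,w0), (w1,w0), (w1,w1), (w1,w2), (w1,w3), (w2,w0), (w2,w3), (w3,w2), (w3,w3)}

This is the axiom for partial functionality; its first-order frame correspondent is ∀x ∀y ∀z (Rxy ∧ Rxz → y = z).
(F1): ✓.
(F2): fails — b sees both a and d.
(F3): fails — w1 sees both w0 and w1.

(F1)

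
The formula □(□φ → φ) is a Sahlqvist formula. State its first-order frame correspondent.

shift-reflexivity

Suppose □(□φ→φ) is valid. Take Rxy and set V(φ)={w : Ryw}. Then at y, □φ holds; since □(□φ→φ) at x, □φ→φ at y, so φ at y, i.e. Ryy.
Conversely, on a frame with shift-reflexivity the schema holds at every world under every valuation.
So the correspondent is shift-reflexivity.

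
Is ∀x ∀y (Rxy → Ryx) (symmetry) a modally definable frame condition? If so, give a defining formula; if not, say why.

Yes: it is symmetry, defined by the B schema q → □◇q.

Yes, by q → □◇q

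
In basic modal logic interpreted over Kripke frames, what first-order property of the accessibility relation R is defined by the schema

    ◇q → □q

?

partial functionality: ∀x ∀y ∀z (Rxy ∧ Rxz → y = z)

Suppose ◇q→□q is valid. Take Rxy, Rxz and set V(q)={y}. Then ◇q at x, so □q at x, so q at z, i.e. z=y.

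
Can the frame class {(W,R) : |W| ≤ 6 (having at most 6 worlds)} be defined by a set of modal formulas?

If a class were modally definable it would be closed under disjoint unions (Goldblatt–Thomason).
Any modal formula valid on each of 7 disjoint one-world frames is valid on their disjoint union (validity is preserved under disjoint unions). Each one-world frame has |W|=1≤6, but the union has |W|=7.
So no modal formula (or set of formulas) defines exactly the |W|≤6 frames.

No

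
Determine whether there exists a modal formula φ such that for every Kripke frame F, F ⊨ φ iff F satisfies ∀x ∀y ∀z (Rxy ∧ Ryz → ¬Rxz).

If a class were modally definable it would be closed under surjective bounded morphisms (Goldblatt–Thomason).
The 3-cycle (worlds 0,1,2 with 0→1→2→0) is intransitive. Mapping every world to a single reflexive point • is a surjective bounded morphism; the reflexive point is not intransitive (R••∧R•• but R••).
So no modal formula (or set of formulas) defines exactly the intransitive frames.

Not modally definable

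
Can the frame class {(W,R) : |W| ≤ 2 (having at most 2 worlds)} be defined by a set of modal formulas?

If a class were modally definable it would be closed under disjoint unions (Goldblatt–Thomason).
Any modal formula valid on each of 3 disjoint one-world frames is valid on their disjoint union (validity is preserved under disjoint unions). Each one-world frame has |W|=1≤2, but the union has |W|=3.
Hence having at most 2 worlds is not modally definable.

No — not modally definable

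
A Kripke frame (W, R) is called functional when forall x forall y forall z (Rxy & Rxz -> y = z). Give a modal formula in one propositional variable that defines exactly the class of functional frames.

The condition is partial functionality. The CD schema ◇q → □q defines it.
Suppose ◇q→□q is valid. Take Rxy, Rxz and set V(q)={y}. Then ◇q at x, so □q at x, so q at z, i.e. z=y.

◇q → □q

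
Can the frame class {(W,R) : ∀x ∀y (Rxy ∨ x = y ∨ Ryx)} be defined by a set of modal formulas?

If a class were modally definable it would be closed under disjoint unions (Goldblatt–Thomason).
Take 2 disjoint single-world reflexive frames: each is trivially connected, but their disjoint union has 2 worlds with no edge between distinct components, so it is not connected.
So no modal formula (or set of formulas) defines exactly the connected frames.

No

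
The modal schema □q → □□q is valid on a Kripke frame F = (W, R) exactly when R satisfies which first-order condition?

Suppose □q→□□q is valid. Take Rxy, Ryz and set V(q)={w : Rxw}. Then □q at x, so □□q at x, so □q at y, so q at z, i.e. Rxz.
Conversely, any frame satisfying ∀x ∀y ∀z (Rxy ∧ Ryz → Rxz) validates the schema.
Frame condition: ∀x ∀y ∀z (Rxy ∧ Ryz → Rxz).

Transitivity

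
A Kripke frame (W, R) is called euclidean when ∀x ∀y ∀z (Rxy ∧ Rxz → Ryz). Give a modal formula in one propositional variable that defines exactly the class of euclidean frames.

The condition is the Euclidean property. The 5 schema ◇r → □◇r defines it.
Suppose ◇r→□◇r is valid. Take Rxy, Rxz and set V(r)={y}. Then ◇r at x, so □◇r at x, so ◇r at z, so some w with Rzw has r; w=y, i.e. Rzy. By symmetry of the argument, Ryz.

◇r → □◇r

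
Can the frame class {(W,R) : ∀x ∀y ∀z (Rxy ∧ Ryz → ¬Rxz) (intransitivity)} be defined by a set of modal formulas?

If a class were modally definable it would be closed under surjective bounded morphisms (Goldblatt–Thomason).
The 5-cycle (worlds 0,1,2,3,4 with 0→1→2→3→4→0) is intransitive. Mapping every world to a single reflexive point • is a surjective bounded morphism; the reflexive point is not intransitive (R••∧R•• but R••).
Hence intransitivity is not modally definable.

No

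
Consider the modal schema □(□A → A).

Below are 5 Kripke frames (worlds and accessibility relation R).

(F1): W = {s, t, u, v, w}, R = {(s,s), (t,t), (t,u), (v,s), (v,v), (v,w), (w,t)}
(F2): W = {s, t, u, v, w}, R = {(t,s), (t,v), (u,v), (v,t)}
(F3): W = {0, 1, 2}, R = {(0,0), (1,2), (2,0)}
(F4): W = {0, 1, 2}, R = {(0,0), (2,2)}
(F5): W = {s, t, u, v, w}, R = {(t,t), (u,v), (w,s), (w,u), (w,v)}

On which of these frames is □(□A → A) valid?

(F4)

This is the axiom for shift-reflexivity; its first-order frame correspondent is ∀x ∀y (Rxy → Ryy).
(F1): fails — Rvw but not Rww.
(F2): fails — Ruv but not Rvv.
(F3): fails — R12 but not R22.
(F4): condition met.
(F5): fails — Ruv but not Rvv.
Valid on: (F4).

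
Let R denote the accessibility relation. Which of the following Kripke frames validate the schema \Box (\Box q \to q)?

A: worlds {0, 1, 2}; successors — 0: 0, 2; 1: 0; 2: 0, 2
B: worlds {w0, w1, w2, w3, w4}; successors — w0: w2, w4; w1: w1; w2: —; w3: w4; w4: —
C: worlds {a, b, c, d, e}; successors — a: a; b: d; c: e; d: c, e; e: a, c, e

Frame correspondent (Sahlqvist): \forall x \forall y (Rxy \to Ryy) — i.e. shift-reflexivity.
A: holds.
B: fails — Rw0w2 but not Rw2w2.
C: fails — Rdc but not Rcc.

A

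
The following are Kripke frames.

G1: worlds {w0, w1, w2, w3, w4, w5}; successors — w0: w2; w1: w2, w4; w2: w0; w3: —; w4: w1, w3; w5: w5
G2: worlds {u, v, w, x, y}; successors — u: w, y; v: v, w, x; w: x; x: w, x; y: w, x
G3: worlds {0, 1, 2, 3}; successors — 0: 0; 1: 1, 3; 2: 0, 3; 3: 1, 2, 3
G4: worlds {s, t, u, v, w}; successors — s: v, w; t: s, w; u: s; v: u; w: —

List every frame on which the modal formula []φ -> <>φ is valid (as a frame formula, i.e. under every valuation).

G2, G3

Frame correspondent (Sahlqvist): forall x exists y Rxy — i.e. seriality.
G1: fails — world w3 has no successor.
G2: condition met.
G3: condition met.
G4: fails — world w has no successor.
Valid on: G2, G3.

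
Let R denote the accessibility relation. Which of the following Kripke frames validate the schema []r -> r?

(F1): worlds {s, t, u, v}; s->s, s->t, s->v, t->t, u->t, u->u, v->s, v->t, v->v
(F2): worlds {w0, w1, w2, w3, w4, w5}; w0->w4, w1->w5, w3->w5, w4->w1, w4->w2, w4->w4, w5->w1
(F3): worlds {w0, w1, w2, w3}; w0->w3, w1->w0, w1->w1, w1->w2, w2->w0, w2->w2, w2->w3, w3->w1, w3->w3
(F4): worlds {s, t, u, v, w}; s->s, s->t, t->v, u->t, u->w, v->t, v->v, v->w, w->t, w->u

(F1)

The schema corresponds to reflexivity: forall x Rxx.
(F1): holds.
(F2): fails — world w0 does not see itself.
(F3): fails — world w0 does not see itself.
(F4): fails — world t does not see itself.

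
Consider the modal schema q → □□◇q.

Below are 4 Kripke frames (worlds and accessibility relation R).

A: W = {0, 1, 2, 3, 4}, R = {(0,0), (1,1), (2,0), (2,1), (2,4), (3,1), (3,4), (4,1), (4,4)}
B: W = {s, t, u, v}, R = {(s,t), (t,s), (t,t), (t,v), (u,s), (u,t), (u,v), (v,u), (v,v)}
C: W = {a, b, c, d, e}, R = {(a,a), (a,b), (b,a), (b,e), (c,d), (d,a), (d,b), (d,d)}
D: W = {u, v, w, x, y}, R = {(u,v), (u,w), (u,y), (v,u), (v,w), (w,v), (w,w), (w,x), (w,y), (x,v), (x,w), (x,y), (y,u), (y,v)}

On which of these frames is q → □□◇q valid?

Frame correspondent (Sahlqvist): ∀x ∀z (xR²z → ∃w (x = w ∧ zRw)) — i.e. a generalized confluence (Geach) condition.
A: fails — 2R²0 but no w with 2=w and 0Rw.
B: fails — sR²s but no w with s=w and sRw.
C: fails — aR²e but no w with a=w and eRw.
D: fails — uR²u but no t with u=t and uRt.
Valid on no frame.

none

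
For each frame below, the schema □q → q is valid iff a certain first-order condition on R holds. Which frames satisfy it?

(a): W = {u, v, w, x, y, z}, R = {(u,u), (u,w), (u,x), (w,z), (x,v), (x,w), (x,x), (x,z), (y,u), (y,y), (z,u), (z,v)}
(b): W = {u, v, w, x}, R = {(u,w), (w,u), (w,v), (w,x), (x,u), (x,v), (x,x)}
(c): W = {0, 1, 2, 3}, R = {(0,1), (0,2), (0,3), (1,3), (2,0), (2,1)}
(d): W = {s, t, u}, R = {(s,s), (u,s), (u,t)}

The schema corresponds to reflexivity: ∀x Rxx.
(a): fails — world v does not see itself.
(b): fails — world u does not see itself.
(c): fails — world 0 does not see itself.
(d): fails — world t does not see itself.
Valid on no frame.

none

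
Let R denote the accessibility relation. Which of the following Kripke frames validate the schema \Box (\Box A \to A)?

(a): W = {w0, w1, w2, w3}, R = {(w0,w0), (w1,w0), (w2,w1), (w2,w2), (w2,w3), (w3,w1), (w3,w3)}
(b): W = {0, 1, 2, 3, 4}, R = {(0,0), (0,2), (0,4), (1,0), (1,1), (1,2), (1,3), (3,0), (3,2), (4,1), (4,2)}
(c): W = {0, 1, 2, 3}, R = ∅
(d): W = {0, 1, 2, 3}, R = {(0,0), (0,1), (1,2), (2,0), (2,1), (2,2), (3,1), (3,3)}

The schema corresponds to shift-reflexivity: \forall x \forall y (Rxy \to Ryy).
(a): fails — Rw3w1 but not Rw1w1.
(b): fails — R32 but not R22.
(c): holds.
(d): fails — R31 but not R11.

(c)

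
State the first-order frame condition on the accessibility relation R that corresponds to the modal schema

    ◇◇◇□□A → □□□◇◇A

This is a Sahlqvist (Geach-type) schema ◇^3□^2A → □^3◇^2A.
Minimal-valuation argument: fix x; take any y with xR^3y and any z with xR^3z. Set V(A) to the set of worlds R-reachable from y in exactly 2 steps. Then □^2A holds at y, so the antecedent holds at x; validity forces ◇^2A at z, giving a w with zR^2w and yR^2w.
First-order correspondent: ∀x ∀y ∀z ((xR³y ∧ xR³z) → ∃w (yR²w ∧ zR²w)).

∀x ∀y ∀z ((xR³y ∧ xR³z) → ∃w (yR²w ∧ zR²w))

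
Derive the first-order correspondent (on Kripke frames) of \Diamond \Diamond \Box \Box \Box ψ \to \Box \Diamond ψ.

This is a Sahlqvist (Geach-type) schema ◇^2□^3ψ → □^1◇^1ψ.
Minimal-valuation argument: fix x; take any y with xR^2y and any z with xR^1z. Set V(ψ) to the set of worlds R-reachable from y in exactly 3 steps. Then □^3ψ holds at y, so the antecedent holds at x; validity forces ◇^1ψ at z, giving a w with zR^1w and yR^3w.
First-order correspondent: \forall x \forall y \forall z ((x R^2 y \wedge xRz) \to \exists w (y R^3 w \wedge zRw)).

\forall x \forall y \forall z ((x R^2 y \wedge xRz) \to \exists w (y R^3 w \wedge zRw))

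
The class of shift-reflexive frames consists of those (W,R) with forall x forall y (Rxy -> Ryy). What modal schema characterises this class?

□(□ψ → ψ)

A defining formula is □(□ψ → ψ) (the T□ axiom).
Suppose □(□ψ→ψ) is valid. Take Rxy and set V(ψ)={w : Ryw}. Then at y, □ψ holds; since □(□ψ→ψ) at x, □ψ→ψ at y, so ψ at y, i.e. Ryy.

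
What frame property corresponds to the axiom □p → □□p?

transitivity

This schema is the 4 axiom.
Its frame correspondent is transitivity — ∀x ∀y ∀z (Rxy ∧ Ryz → Rxz).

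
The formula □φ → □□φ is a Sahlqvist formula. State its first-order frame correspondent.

Suppose □φ→□□φ is valid. Take Rxy, Ryz and set V(φ)={w : Rxw}. Then □φ at x, so □□φ at x, so □φ at y, so φ at z, i.e. Rxz.

transitivity: ∀x ∀y ∀z (Rxy ∧ Ryz → Rxz)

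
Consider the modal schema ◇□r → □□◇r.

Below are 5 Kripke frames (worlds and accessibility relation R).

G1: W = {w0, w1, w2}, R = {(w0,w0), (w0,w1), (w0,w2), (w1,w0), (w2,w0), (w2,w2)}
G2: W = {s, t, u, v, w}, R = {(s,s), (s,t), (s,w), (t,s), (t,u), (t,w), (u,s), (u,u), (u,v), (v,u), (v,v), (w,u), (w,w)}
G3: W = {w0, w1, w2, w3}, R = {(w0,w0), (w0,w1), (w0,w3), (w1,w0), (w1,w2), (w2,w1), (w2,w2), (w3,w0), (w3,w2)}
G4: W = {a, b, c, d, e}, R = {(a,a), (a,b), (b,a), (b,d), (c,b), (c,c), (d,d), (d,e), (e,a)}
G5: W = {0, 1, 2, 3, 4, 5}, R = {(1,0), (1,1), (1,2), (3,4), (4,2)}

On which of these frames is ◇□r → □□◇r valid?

G1, G3

Frame correspondent (Sahlqvist): ∀x ∀y ∀z ((xRy ∧ xR²z) → ∃w (yRw ∧ zRw)) — i.e. a generalized confluence (Geach) condition.
G1: holds.
G2: fails — tRs, tR²v but no w* with sRw* and vRw*.
G3: holds.
G4: fails — aRa, aR²d but no w with aRw and dRw.
G5: fails — 1R0, 1R²0 but no w with 0Rw and 0Rw.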